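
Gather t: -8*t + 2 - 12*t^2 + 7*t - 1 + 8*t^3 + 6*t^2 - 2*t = 8*t^3 - 6*t^2 - 3*t + 1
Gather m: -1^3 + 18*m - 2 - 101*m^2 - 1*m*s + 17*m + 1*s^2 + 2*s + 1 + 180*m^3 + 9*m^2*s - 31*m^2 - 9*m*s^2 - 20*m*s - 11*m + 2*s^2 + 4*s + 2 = 180*m^3 + m^2*(9*s - 132) + m*(-9*s^2 - 21*s + 24) + 3*s^2 + 6*s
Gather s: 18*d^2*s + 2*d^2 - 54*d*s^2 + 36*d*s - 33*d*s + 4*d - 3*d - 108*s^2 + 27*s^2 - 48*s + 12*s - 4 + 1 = 2*d^2 + d + s^2*(-54*d - 81) + s*(18*d^2 + 3*d - 36) - 3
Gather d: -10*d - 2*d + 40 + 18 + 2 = 60 - 12*d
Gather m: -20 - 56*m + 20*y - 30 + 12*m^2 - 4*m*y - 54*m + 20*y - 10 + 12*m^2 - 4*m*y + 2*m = 24*m^2 + m*(-8*y - 108) + 40*y - 60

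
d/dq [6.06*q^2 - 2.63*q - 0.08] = 12.12*q - 2.63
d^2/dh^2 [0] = 0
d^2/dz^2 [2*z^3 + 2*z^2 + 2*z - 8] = 12*z + 4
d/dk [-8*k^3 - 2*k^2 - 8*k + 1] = -24*k^2 - 4*k - 8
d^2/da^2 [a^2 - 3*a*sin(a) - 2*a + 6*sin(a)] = 3*a*sin(a) - 6*sqrt(2)*sin(a + pi/4) + 2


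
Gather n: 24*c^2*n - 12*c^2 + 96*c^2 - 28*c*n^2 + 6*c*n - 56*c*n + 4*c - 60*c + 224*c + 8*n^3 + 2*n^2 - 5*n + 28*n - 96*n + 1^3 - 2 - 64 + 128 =84*c^2 + 168*c + 8*n^3 + n^2*(2 - 28*c) + n*(24*c^2 - 50*c - 73) + 63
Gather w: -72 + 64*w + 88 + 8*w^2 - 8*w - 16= 8*w^2 + 56*w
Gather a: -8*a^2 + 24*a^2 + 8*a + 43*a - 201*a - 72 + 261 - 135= 16*a^2 - 150*a + 54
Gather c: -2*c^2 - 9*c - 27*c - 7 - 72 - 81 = -2*c^2 - 36*c - 160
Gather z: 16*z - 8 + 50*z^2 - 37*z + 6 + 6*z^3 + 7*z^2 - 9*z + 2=6*z^3 + 57*z^2 - 30*z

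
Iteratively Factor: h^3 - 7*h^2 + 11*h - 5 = (h - 5)*(h^2 - 2*h + 1) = (h - 5)*(h - 1)*(h - 1)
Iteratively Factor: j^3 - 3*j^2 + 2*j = (j - 1)*(j^2 - 2*j) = (j - 2)*(j - 1)*(j)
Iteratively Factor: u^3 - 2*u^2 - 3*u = (u + 1)*(u^2 - 3*u) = u*(u + 1)*(u - 3)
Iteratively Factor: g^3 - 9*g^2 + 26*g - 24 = (g - 3)*(g^2 - 6*g + 8) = (g - 3)*(g - 2)*(g - 4)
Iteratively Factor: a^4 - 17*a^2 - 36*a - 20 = (a - 5)*(a^3 + 5*a^2 + 8*a + 4) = (a - 5)*(a + 2)*(a^2 + 3*a + 2) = (a - 5)*(a + 1)*(a + 2)*(a + 2)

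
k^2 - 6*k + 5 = (k - 5)*(k - 1)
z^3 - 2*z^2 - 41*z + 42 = (z - 7)*(z - 1)*(z + 6)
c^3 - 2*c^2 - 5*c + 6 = (c - 3)*(c - 1)*(c + 2)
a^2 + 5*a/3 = a*(a + 5/3)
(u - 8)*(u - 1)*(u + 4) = u^3 - 5*u^2 - 28*u + 32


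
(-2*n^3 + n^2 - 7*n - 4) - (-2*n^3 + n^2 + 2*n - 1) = -9*n - 3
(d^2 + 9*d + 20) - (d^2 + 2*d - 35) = 7*d + 55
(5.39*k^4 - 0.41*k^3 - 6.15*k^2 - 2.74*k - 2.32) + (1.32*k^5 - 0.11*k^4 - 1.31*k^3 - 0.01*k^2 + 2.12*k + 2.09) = 1.32*k^5 + 5.28*k^4 - 1.72*k^3 - 6.16*k^2 - 0.62*k - 0.23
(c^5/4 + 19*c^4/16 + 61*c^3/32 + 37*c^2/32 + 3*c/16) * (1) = c^5/4 + 19*c^4/16 + 61*c^3/32 + 37*c^2/32 + 3*c/16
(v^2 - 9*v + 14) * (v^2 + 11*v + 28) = v^4 + 2*v^3 - 57*v^2 - 98*v + 392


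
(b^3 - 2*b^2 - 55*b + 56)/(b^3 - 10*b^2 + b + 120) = (b^2 + 6*b - 7)/(b^2 - 2*b - 15)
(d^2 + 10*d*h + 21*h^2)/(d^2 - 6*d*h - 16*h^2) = (d^2 + 10*d*h + 21*h^2)/(d^2 - 6*d*h - 16*h^2)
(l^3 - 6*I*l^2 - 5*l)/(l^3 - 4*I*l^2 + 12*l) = (l^2 - 6*I*l - 5)/(l^2 - 4*I*l + 12)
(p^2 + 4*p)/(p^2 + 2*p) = (p + 4)/(p + 2)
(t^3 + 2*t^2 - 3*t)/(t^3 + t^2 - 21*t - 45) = t*(t - 1)/(t^2 - 2*t - 15)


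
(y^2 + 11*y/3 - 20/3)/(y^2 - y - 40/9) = 3*(-3*y^2 - 11*y + 20)/(-9*y^2 + 9*y + 40)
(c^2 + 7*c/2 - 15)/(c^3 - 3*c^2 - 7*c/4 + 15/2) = 2*(c + 6)/(2*c^2 - c - 6)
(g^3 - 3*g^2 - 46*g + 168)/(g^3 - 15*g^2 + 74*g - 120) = (g + 7)/(g - 5)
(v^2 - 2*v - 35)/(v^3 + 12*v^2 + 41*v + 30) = (v - 7)/(v^2 + 7*v + 6)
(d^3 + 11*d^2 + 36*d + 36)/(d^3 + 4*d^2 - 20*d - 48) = (d + 3)/(d - 4)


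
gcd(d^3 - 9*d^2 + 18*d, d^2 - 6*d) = d^2 - 6*d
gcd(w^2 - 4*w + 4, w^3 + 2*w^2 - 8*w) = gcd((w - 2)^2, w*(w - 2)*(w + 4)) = w - 2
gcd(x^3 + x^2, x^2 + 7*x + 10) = 1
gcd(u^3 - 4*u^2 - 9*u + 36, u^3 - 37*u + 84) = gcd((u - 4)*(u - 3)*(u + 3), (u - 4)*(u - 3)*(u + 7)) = u^2 - 7*u + 12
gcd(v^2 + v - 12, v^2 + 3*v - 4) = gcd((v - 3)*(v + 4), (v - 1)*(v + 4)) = v + 4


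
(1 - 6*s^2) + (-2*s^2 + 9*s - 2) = -8*s^2 + 9*s - 1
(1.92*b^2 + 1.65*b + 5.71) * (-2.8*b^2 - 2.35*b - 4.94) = -5.376*b^4 - 9.132*b^3 - 29.3503*b^2 - 21.5695*b - 28.2074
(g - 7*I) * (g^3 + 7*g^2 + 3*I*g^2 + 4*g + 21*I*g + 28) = g^4 + 7*g^3 - 4*I*g^3 + 25*g^2 - 28*I*g^2 + 175*g - 28*I*g - 196*I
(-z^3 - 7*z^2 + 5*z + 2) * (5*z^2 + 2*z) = -5*z^5 - 37*z^4 + 11*z^3 + 20*z^2 + 4*z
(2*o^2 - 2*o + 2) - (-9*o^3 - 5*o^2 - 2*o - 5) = 9*o^3 + 7*o^2 + 7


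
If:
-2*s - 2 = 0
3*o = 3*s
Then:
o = -1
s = -1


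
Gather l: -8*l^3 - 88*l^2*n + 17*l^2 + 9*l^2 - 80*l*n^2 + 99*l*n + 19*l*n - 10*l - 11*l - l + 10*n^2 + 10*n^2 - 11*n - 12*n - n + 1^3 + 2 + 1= -8*l^3 + l^2*(26 - 88*n) + l*(-80*n^2 + 118*n - 22) + 20*n^2 - 24*n + 4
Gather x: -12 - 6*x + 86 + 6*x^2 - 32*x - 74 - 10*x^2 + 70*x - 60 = -4*x^2 + 32*x - 60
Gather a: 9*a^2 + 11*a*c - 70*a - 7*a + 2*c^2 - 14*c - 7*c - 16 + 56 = 9*a^2 + a*(11*c - 77) + 2*c^2 - 21*c + 40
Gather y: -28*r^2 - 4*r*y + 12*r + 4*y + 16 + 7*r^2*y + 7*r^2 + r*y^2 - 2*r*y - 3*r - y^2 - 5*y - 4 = -21*r^2 + 9*r + y^2*(r - 1) + y*(7*r^2 - 6*r - 1) + 12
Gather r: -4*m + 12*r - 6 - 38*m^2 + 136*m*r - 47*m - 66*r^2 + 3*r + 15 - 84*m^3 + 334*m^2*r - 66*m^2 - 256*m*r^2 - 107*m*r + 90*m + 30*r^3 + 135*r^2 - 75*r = -84*m^3 - 104*m^2 + 39*m + 30*r^3 + r^2*(69 - 256*m) + r*(334*m^2 + 29*m - 60) + 9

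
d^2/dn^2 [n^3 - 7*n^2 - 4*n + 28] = 6*n - 14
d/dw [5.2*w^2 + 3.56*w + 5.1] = 10.4*w + 3.56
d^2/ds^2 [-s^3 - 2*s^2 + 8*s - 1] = -6*s - 4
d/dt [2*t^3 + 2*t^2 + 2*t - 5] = 6*t^2 + 4*t + 2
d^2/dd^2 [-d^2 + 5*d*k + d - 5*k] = -2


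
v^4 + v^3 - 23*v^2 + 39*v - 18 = (v - 3)*(v - 1)^2*(v + 6)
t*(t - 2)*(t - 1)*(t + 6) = t^4 + 3*t^3 - 16*t^2 + 12*t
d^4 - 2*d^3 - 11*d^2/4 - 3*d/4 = d*(d - 3)*(d + 1/2)^2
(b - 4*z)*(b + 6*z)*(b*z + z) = b^3*z + 2*b^2*z^2 + b^2*z - 24*b*z^3 + 2*b*z^2 - 24*z^3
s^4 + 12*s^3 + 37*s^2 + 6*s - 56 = (s - 1)*(s + 2)*(s + 4)*(s + 7)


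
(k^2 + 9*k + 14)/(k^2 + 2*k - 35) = (k + 2)/(k - 5)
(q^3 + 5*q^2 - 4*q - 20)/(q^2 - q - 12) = (-q^3 - 5*q^2 + 4*q + 20)/(-q^2 + q + 12)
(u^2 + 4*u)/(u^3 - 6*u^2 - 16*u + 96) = u/(u^2 - 10*u + 24)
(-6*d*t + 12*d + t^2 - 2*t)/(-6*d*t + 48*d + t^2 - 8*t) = (t - 2)/(t - 8)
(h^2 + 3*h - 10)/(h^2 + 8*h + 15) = (h - 2)/(h + 3)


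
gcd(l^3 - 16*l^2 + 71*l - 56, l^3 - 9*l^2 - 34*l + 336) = l^2 - 15*l + 56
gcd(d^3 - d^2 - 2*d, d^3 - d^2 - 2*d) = d^3 - d^2 - 2*d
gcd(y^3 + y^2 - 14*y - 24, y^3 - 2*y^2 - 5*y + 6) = y + 2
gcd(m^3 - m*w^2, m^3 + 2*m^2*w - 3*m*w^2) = -m^2 + m*w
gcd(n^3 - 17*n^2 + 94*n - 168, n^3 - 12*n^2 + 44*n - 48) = n^2 - 10*n + 24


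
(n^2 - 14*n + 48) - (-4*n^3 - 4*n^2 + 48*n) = 4*n^3 + 5*n^2 - 62*n + 48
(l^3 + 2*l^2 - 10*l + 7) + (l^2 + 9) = l^3 + 3*l^2 - 10*l + 16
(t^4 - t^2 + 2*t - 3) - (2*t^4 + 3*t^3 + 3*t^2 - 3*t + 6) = -t^4 - 3*t^3 - 4*t^2 + 5*t - 9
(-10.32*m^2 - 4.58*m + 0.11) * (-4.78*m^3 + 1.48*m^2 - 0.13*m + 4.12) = 49.3296*m^5 + 6.6188*m^4 - 5.9626*m^3 - 41.7602*m^2 - 18.8839*m + 0.4532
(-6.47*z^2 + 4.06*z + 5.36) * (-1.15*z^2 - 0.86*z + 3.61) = 7.4405*z^4 + 0.8952*z^3 - 33.0123*z^2 + 10.047*z + 19.3496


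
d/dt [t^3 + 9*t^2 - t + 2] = 3*t^2 + 18*t - 1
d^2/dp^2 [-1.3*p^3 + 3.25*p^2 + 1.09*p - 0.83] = 6.5 - 7.8*p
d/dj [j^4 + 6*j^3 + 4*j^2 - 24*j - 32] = 4*j^3 + 18*j^2 + 8*j - 24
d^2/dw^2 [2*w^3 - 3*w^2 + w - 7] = 12*w - 6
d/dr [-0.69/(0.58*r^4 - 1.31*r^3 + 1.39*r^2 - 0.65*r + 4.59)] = (1.6008*r^3 - 2.7117*r^2 + 1.9182*r - 0.4485)/(0.58*r^4 - 1.31*r^3 + 1.39*r^2 - 0.65*r + 4.59)^2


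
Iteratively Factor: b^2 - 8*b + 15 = (b - 3)*(b - 5)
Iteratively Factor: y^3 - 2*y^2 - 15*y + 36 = (y + 4)*(y^2 - 6*y + 9) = (y - 3)*(y + 4)*(y - 3)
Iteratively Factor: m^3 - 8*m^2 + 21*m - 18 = (m - 3)*(m^2 - 5*m + 6) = (m - 3)*(m - 2)*(m - 3)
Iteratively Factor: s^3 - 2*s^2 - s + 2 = (s - 2)*(s^2 - 1) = (s - 2)*(s - 1)*(s + 1)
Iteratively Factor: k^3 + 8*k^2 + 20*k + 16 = (k + 2)*(k^2 + 6*k + 8) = (k + 2)^2*(k + 4)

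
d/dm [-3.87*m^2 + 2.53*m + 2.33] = 2.53 - 7.74*m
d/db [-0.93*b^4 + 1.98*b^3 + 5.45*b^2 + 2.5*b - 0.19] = -3.72*b^3 + 5.94*b^2 + 10.9*b + 2.5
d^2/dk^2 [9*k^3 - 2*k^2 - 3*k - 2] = 54*k - 4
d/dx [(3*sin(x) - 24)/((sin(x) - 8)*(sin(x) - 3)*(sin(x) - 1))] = 6*(2 - sin(x))*cos(x)/((sin(x) - 3)^2*(sin(x) - 1)^2)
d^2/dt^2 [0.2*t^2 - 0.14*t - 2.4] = 0.400000000000000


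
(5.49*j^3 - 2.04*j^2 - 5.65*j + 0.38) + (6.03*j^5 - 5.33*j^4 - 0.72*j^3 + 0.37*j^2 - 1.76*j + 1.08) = 6.03*j^5 - 5.33*j^4 + 4.77*j^3 - 1.67*j^2 - 7.41*j + 1.46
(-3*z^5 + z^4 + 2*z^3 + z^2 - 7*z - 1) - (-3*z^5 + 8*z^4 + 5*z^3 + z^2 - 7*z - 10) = -7*z^4 - 3*z^3 + 9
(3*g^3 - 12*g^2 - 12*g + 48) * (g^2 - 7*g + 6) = 3*g^5 - 33*g^4 + 90*g^3 + 60*g^2 - 408*g + 288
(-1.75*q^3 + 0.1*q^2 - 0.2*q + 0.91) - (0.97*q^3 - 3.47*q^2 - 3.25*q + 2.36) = -2.72*q^3 + 3.57*q^2 + 3.05*q - 1.45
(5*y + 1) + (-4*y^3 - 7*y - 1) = -4*y^3 - 2*y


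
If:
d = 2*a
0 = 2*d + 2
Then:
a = -1/2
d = -1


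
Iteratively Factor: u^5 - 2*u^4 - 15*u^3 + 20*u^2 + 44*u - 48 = (u - 4)*(u^4 + 2*u^3 - 7*u^2 - 8*u + 12) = (u - 4)*(u - 1)*(u^3 + 3*u^2 - 4*u - 12) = (u - 4)*(u - 1)*(u + 2)*(u^2 + u - 6) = (u - 4)*(u - 2)*(u - 1)*(u + 2)*(u + 3)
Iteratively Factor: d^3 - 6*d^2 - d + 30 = (d + 2)*(d^2 - 8*d + 15) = (d - 5)*(d + 2)*(d - 3)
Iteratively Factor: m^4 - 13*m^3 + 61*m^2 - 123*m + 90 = (m - 2)*(m^3 - 11*m^2 + 39*m - 45) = (m - 3)*(m - 2)*(m^2 - 8*m + 15) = (m - 3)^2*(m - 2)*(m - 5)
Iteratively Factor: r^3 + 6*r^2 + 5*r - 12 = (r + 4)*(r^2 + 2*r - 3) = (r - 1)*(r + 4)*(r + 3)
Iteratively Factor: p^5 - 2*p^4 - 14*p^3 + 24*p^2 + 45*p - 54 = (p - 3)*(p^4 + p^3 - 11*p^2 - 9*p + 18) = (p - 3)*(p + 2)*(p^3 - p^2 - 9*p + 9) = (p - 3)*(p - 1)*(p + 2)*(p^2 - 9) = (p - 3)^2*(p - 1)*(p + 2)*(p + 3)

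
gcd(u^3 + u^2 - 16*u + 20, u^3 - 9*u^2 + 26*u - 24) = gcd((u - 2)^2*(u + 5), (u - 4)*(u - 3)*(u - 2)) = u - 2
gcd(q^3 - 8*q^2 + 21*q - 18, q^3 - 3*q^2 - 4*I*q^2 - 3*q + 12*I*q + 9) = q - 3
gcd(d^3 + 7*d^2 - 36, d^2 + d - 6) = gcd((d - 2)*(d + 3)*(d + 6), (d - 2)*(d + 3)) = d^2 + d - 6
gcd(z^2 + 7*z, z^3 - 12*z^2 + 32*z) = z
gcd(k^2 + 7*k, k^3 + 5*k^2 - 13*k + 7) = k + 7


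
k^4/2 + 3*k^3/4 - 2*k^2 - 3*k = k*(k/2 + 1)*(k - 2)*(k + 3/2)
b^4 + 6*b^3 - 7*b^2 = b^2*(b - 1)*(b + 7)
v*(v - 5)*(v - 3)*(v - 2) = v^4 - 10*v^3 + 31*v^2 - 30*v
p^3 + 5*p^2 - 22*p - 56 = (p - 4)*(p + 2)*(p + 7)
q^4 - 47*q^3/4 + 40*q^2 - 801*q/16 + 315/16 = (q - 7)*(q - 5/2)*(q - 3/2)*(q - 3/4)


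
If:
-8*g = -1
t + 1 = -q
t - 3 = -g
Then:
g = 1/8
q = -31/8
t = 23/8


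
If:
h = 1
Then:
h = 1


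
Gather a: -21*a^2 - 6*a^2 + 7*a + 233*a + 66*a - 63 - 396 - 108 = -27*a^2 + 306*a - 567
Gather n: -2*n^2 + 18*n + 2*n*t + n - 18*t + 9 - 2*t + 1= -2*n^2 + n*(2*t + 19) - 20*t + 10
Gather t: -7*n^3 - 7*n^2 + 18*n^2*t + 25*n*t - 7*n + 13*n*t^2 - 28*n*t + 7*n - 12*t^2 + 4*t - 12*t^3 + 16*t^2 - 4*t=-7*n^3 - 7*n^2 - 12*t^3 + t^2*(13*n + 4) + t*(18*n^2 - 3*n)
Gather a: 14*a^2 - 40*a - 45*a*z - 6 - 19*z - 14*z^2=14*a^2 + a*(-45*z - 40) - 14*z^2 - 19*z - 6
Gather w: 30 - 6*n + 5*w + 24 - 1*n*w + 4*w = -6*n + w*(9 - n) + 54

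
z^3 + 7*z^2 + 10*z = z*(z + 2)*(z + 5)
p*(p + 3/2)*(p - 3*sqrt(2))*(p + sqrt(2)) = p^4 - 2*sqrt(2)*p^3 + 3*p^3/2 - 6*p^2 - 3*sqrt(2)*p^2 - 9*p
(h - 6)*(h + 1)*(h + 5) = h^3 - 31*h - 30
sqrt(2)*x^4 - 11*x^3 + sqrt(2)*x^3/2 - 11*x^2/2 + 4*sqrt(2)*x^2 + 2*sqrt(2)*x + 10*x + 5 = (x - 5*sqrt(2))*(x - sqrt(2))*(x + sqrt(2)/2)*(sqrt(2)*x + sqrt(2)/2)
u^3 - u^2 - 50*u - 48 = (u - 8)*(u + 1)*(u + 6)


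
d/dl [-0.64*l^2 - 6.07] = -1.28*l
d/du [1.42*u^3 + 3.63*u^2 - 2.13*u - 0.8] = 4.26*u^2 + 7.26*u - 2.13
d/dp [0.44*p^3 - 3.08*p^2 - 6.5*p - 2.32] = 1.32*p^2 - 6.16*p - 6.5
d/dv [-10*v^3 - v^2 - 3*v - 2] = -30*v^2 - 2*v - 3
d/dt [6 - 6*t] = -6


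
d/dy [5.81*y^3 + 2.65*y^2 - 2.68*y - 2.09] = 17.43*y^2 + 5.3*y - 2.68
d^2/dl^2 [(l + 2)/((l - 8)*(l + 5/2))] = 8*(2*l^3 + 12*l^2 + 54*l - 19)/(8*l^6 - 132*l^5 + 246*l^4 + 3949*l^3 - 4920*l^2 - 52800*l - 64000)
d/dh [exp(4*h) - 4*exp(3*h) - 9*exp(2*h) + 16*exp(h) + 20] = (4*exp(3*h) - 12*exp(2*h) - 18*exp(h) + 16)*exp(h)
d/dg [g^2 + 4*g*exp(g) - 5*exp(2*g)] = 4*g*exp(g) + 2*g - 10*exp(2*g) + 4*exp(g)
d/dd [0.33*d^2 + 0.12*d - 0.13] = 0.66*d + 0.12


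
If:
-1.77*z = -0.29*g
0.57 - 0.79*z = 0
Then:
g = 4.40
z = 0.72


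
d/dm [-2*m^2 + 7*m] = 7 - 4*m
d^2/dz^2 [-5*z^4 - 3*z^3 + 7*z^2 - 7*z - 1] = -60*z^2 - 18*z + 14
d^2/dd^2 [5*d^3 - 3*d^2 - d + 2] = 30*d - 6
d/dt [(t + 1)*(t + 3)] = 2*t + 4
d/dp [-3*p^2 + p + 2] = 1 - 6*p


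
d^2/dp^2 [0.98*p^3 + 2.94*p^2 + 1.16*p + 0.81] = 5.88*p + 5.88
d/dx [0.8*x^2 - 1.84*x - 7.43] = 1.6*x - 1.84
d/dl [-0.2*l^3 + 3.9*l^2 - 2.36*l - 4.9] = -0.6*l^2 + 7.8*l - 2.36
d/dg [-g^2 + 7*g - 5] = 7 - 2*g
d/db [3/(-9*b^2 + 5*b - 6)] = 3*(18*b - 5)/(9*b^2 - 5*b + 6)^2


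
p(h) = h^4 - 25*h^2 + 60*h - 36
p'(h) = 4*h^3 - 50*h + 60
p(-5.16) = -302.32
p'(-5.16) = -231.55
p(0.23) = -23.52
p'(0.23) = 48.55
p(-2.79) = -337.41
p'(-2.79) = 112.63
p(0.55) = -10.47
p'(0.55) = 33.17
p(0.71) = -5.75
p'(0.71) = 25.93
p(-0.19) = -48.30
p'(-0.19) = 69.47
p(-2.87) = -346.28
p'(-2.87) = 108.94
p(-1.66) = -196.90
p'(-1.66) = 124.70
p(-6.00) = 0.00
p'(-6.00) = -504.00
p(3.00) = 0.00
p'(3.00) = 18.00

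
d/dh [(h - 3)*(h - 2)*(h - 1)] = 3*h^2 - 12*h + 11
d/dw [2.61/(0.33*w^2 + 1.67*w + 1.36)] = (-1.7226*w - 4.3587)/(0.33*w^2 + 1.67*w + 1.36)^2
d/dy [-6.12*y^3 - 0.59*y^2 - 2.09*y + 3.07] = -18.36*y^2 - 1.18*y - 2.09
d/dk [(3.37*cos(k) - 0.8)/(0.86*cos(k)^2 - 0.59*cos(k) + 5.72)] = (2.8982*cos(k)^2 - 1.376*cos(k) - 18.8044)*sin(k)/(0.7396*cos(k)^4 - 1.0148*cos(k)^3 + 10.1865*cos(k)^2 - 6.7496*cos(k) + 32.7184)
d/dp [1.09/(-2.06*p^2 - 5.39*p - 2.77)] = (4.4908*p + 5.8751)/(2.06*p^2 + 5.39*p + 2.77)^2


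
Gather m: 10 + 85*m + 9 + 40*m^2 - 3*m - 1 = 40*m^2 + 82*m + 18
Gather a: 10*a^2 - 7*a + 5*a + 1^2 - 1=10*a^2 - 2*a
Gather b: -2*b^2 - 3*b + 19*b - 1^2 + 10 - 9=-2*b^2 + 16*b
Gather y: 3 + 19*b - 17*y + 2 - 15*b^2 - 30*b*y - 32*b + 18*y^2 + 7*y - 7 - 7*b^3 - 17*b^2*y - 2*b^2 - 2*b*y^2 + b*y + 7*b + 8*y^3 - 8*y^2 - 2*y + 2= -7*b^3 - 17*b^2 - 6*b + 8*y^3 + y^2*(10 - 2*b) + y*(-17*b^2 - 29*b - 12)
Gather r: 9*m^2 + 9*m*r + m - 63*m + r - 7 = 9*m^2 - 62*m + r*(9*m + 1) - 7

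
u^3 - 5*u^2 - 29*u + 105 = (u - 7)*(u - 3)*(u + 5)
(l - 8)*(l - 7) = l^2 - 15*l + 56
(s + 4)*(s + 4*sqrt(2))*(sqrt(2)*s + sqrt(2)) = sqrt(2)*s^3 + 5*sqrt(2)*s^2 + 8*s^2 + 4*sqrt(2)*s + 40*s + 32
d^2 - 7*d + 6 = (d - 6)*(d - 1)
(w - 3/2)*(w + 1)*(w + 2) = w^3 + 3*w^2/2 - 5*w/2 - 3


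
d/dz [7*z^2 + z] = 14*z + 1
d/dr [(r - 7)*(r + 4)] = 2*r - 3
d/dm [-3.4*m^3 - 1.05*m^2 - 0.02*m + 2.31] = -10.2*m^2 - 2.1*m - 0.02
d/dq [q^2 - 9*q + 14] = 2*q - 9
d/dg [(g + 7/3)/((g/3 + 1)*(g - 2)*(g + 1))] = (-6*g^3 - 27*g^2 - 28*g + 17)/(g^6 + 4*g^5 - 6*g^4 - 32*g^3 + g^2 + 60*g + 36)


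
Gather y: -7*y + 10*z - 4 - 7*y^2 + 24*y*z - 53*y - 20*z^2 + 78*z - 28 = -7*y^2 + y*(24*z - 60) - 20*z^2 + 88*z - 32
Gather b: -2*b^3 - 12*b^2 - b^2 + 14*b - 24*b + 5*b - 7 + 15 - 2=-2*b^3 - 13*b^2 - 5*b + 6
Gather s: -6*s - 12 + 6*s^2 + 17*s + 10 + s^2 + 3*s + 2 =7*s^2 + 14*s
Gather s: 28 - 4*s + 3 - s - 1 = 30 - 5*s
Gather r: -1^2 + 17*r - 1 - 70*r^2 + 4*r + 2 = -70*r^2 + 21*r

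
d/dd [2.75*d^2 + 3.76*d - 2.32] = 5.5*d + 3.76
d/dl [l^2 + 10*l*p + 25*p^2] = 2*l + 10*p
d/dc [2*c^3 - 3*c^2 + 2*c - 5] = 6*c^2 - 6*c + 2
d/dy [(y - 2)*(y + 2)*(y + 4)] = 3*y^2 + 8*y - 4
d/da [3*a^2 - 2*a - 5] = 6*a - 2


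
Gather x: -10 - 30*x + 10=-30*x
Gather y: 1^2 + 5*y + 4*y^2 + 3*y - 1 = 4*y^2 + 8*y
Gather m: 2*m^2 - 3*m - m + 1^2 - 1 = 2*m^2 - 4*m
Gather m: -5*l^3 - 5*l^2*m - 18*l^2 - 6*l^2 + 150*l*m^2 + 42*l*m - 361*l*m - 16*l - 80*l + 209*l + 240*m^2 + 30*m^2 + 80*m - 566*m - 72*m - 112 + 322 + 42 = -5*l^3 - 24*l^2 + 113*l + m^2*(150*l + 270) + m*(-5*l^2 - 319*l - 558) + 252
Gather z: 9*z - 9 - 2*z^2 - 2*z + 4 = -2*z^2 + 7*z - 5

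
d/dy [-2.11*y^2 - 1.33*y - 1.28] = -4.22*y - 1.33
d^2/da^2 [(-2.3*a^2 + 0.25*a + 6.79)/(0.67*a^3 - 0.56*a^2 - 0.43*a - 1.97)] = (-2.06494*a^6 + 0.673350000000003*a^5 + 32.037792*a^4 - 81.853978*a^3 + 20.22273*a^2 + 61.928118*a - 30.746204)/(0.300763*a^9 - 0.754152*a^8 + 0.0512550000000001*a^7 - 1.860599*a^6 + 4.401969*a^5 + 1.241334*a^4 + 4.874846*a^3 - 7.612671*a^2 - 5.006361*a - 7.645373)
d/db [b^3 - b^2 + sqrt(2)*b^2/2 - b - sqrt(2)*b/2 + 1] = 3*b^2 - 2*b + sqrt(2)*b - 1 - sqrt(2)/2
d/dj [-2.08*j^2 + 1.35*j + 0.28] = 1.35 - 4.16*j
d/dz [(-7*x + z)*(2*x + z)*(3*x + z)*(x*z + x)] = x*(-42*x^3 - 58*x^2*z - 29*x^2 - 6*x*z^2 - 4*x*z + 4*z^3 + 3*z^2)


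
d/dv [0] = 0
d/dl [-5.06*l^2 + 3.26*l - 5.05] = 3.26 - 10.12*l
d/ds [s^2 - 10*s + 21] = 2*s - 10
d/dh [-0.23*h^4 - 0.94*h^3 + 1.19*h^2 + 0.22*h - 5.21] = -0.92*h^3 - 2.82*h^2 + 2.38*h + 0.22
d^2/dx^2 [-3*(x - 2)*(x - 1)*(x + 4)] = -18*x - 6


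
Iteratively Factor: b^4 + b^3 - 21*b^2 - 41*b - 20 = (b + 4)*(b^3 - 3*b^2 - 9*b - 5) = (b + 1)*(b + 4)*(b^2 - 4*b - 5) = (b - 5)*(b + 1)*(b + 4)*(b + 1)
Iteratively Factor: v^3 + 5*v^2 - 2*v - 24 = (v - 2)*(v^2 + 7*v + 12) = (v - 2)*(v + 4)*(v + 3)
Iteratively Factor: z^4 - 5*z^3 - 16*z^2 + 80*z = (z + 4)*(z^3 - 9*z^2 + 20*z) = (z - 5)*(z + 4)*(z^2 - 4*z) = z*(z - 5)*(z + 4)*(z - 4)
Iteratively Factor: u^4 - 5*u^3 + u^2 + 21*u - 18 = (u - 3)*(u^3 - 2*u^2 - 5*u + 6) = (u - 3)*(u - 1)*(u^2 - u - 6) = (u - 3)^2*(u - 1)*(u + 2)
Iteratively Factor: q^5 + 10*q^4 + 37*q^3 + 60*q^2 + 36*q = (q + 3)*(q^4 + 7*q^3 + 16*q^2 + 12*q) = q*(q + 3)*(q^3 + 7*q^2 + 16*q + 12) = q*(q + 2)*(q + 3)*(q^2 + 5*q + 6) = q*(q + 2)^2*(q + 3)*(q + 3)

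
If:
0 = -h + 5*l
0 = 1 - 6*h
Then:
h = 1/6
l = 1/30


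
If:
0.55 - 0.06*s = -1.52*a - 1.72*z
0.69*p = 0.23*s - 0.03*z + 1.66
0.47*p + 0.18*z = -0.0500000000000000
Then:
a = -1.17178294951069*z - 0.659337114757291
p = -0.382978723404255*z - 0.106382978723404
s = -1.01850138760407*z - 7.53654024051804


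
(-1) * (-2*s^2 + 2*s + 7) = 2*s^2 - 2*s - 7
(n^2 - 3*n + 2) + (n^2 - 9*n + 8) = 2*n^2 - 12*n + 10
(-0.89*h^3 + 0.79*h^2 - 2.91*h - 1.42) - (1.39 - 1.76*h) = -0.89*h^3 + 0.79*h^2 - 1.15*h - 2.81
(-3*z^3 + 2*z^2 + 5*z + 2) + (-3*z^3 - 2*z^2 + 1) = -6*z^3 + 5*z + 3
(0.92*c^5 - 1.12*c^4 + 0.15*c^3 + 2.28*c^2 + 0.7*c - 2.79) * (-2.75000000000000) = -2.53*c^5 + 3.08*c^4 - 0.4125*c^3 - 6.27*c^2 - 1.925*c + 7.6725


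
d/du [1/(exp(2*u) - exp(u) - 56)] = (1 - 2*exp(u))*exp(u)/(-exp(2*u) + exp(u) + 56)^2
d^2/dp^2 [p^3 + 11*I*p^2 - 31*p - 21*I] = 6*p + 22*I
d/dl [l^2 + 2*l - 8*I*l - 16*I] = 2*l + 2 - 8*I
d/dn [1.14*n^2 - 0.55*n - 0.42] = 2.28*n - 0.55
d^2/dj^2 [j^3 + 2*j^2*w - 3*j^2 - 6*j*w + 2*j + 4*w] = 6*j + 4*w - 6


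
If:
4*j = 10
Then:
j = 5/2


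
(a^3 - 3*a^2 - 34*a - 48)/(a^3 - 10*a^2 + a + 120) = (a + 2)/(a - 5)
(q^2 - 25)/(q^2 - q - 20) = (q + 5)/(q + 4)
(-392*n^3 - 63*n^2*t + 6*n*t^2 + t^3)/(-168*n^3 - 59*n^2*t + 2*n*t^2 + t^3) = (7*n + t)/(3*n + t)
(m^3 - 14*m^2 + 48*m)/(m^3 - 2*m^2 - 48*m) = (m - 6)/(m + 6)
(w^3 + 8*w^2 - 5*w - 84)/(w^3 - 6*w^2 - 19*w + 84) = (w + 7)/(w - 7)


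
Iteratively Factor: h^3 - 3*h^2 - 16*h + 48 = (h - 4)*(h^2 + h - 12) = (h - 4)*(h - 3)*(h + 4)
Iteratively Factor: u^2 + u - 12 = (u + 4)*(u - 3)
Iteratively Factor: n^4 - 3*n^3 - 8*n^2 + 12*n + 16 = (n + 2)*(n^3 - 5*n^2 + 2*n + 8) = (n + 1)*(n + 2)*(n^2 - 6*n + 8) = (n - 4)*(n + 1)*(n + 2)*(n - 2)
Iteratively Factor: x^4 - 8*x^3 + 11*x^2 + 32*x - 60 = (x + 2)*(x^3 - 10*x^2 + 31*x - 30) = (x - 3)*(x + 2)*(x^2 - 7*x + 10) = (x - 3)*(x - 2)*(x + 2)*(x - 5)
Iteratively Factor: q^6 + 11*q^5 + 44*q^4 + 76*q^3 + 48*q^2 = (q + 2)*(q^5 + 9*q^4 + 26*q^3 + 24*q^2) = (q + 2)*(q + 3)*(q^4 + 6*q^3 + 8*q^2) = (q + 2)^2*(q + 3)*(q^3 + 4*q^2) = q*(q + 2)^2*(q + 3)*(q^2 + 4*q) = q^2*(q + 2)^2*(q + 3)*(q + 4)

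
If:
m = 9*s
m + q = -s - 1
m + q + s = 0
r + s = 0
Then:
No Solution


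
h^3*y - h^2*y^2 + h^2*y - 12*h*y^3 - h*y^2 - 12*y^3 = (h - 4*y)*(h + 3*y)*(h*y + y)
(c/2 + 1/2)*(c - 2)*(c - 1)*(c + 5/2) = c^4/2 + c^3/4 - 3*c^2 - c/4 + 5/2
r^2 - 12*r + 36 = (r - 6)^2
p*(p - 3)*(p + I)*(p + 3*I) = p^4 - 3*p^3 + 4*I*p^3 - 3*p^2 - 12*I*p^2 + 9*p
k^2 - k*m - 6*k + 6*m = (k - 6)*(k - m)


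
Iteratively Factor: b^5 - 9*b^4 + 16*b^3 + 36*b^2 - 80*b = (b - 2)*(b^4 - 7*b^3 + 2*b^2 + 40*b) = b*(b - 2)*(b^3 - 7*b^2 + 2*b + 40) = b*(b - 5)*(b - 2)*(b^2 - 2*b - 8) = b*(b - 5)*(b - 2)*(b + 2)*(b - 4)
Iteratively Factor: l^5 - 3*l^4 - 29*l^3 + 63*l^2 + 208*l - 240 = (l - 5)*(l^4 + 2*l^3 - 19*l^2 - 32*l + 48) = (l - 5)*(l - 1)*(l^3 + 3*l^2 - 16*l - 48) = (l - 5)*(l - 1)*(l + 3)*(l^2 - 16) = (l - 5)*(l - 4)*(l - 1)*(l + 3)*(l + 4)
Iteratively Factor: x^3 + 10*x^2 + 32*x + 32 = (x + 2)*(x^2 + 8*x + 16) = (x + 2)*(x + 4)*(x + 4)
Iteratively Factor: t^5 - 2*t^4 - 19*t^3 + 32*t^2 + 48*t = (t + 4)*(t^4 - 6*t^3 + 5*t^2 + 12*t) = (t - 3)*(t + 4)*(t^3 - 3*t^2 - 4*t) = (t - 3)*(t + 1)*(t + 4)*(t^2 - 4*t) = t*(t - 3)*(t + 1)*(t + 4)*(t - 4)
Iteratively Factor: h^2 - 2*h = (h - 2)*(h)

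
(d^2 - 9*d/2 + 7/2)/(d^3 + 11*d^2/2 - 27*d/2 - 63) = (d - 1)/(d^2 + 9*d + 18)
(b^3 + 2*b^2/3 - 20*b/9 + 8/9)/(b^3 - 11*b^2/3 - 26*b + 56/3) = (3*b^2 + 4*b - 4)/(3*(b^2 - 3*b - 28))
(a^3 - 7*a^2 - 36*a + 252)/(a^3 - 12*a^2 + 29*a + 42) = (a + 6)/(a + 1)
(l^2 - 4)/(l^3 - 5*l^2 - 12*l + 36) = (l + 2)/(l^2 - 3*l - 18)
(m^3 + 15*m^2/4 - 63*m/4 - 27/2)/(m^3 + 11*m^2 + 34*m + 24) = (4*m^2 - 9*m - 9)/(4*(m^2 + 5*m + 4))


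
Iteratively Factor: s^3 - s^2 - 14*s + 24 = (s - 2)*(s^2 + s - 12) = (s - 3)*(s - 2)*(s + 4)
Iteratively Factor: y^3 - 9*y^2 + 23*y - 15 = (y - 3)*(y^2 - 6*y + 5) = (y - 3)*(y - 1)*(y - 5)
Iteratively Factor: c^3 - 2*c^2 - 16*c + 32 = (c + 4)*(c^2 - 6*c + 8) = (c - 2)*(c + 4)*(c - 4)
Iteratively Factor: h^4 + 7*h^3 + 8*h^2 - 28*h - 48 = (h + 4)*(h^3 + 3*h^2 - 4*h - 12) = (h - 2)*(h + 4)*(h^2 + 5*h + 6) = (h - 2)*(h + 2)*(h + 4)*(h + 3)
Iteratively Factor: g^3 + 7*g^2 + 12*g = (g + 4)*(g^2 + 3*g) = g*(g + 4)*(g + 3)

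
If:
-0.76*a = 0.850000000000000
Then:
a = -1.12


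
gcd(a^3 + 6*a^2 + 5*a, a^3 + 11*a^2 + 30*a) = a^2 + 5*a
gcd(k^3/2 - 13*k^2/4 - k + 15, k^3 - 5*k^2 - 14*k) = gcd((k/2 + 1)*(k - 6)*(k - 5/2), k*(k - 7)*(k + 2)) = k + 2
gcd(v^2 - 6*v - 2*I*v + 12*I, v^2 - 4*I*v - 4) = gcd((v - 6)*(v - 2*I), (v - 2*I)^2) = v - 2*I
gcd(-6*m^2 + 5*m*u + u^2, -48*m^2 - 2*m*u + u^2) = 6*m + u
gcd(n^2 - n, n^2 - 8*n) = n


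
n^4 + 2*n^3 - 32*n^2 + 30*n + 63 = (n - 3)^2*(n + 1)*(n + 7)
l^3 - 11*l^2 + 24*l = l*(l - 8)*(l - 3)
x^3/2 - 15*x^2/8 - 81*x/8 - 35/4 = (x/2 + 1)*(x - 7)*(x + 5/4)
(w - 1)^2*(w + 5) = w^3 + 3*w^2 - 9*w + 5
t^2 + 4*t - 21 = (t - 3)*(t + 7)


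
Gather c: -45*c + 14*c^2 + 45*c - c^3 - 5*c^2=-c^3 + 9*c^2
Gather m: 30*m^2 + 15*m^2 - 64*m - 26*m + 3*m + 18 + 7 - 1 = 45*m^2 - 87*m + 24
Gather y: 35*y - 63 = 35*y - 63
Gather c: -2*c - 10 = -2*c - 10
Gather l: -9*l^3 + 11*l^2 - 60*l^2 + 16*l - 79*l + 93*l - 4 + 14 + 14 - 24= -9*l^3 - 49*l^2 + 30*l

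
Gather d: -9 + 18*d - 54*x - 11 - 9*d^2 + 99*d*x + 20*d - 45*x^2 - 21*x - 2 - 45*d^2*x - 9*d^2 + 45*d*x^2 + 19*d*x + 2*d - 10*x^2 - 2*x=d^2*(-45*x - 18) + d*(45*x^2 + 118*x + 40) - 55*x^2 - 77*x - 22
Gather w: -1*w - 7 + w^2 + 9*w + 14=w^2 + 8*w + 7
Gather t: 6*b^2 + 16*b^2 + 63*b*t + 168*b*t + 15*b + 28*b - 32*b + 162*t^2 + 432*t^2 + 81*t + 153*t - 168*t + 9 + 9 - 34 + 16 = 22*b^2 + 11*b + 594*t^2 + t*(231*b + 66)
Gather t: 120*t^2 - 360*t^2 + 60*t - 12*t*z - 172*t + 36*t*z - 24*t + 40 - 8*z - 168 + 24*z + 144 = -240*t^2 + t*(24*z - 136) + 16*z + 16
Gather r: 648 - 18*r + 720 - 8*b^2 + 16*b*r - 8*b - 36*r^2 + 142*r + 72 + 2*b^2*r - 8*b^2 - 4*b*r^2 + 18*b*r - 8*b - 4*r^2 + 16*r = -16*b^2 - 16*b + r^2*(-4*b - 40) + r*(2*b^2 + 34*b + 140) + 1440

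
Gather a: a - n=a - n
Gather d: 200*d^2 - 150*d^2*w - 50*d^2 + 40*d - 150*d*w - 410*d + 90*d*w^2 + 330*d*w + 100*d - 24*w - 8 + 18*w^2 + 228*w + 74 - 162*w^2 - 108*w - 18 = d^2*(150 - 150*w) + d*(90*w^2 + 180*w - 270) - 144*w^2 + 96*w + 48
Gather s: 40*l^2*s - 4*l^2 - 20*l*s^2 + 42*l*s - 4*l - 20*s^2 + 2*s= -4*l^2 - 4*l + s^2*(-20*l - 20) + s*(40*l^2 + 42*l + 2)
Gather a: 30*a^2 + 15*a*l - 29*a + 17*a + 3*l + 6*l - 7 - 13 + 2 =30*a^2 + a*(15*l - 12) + 9*l - 18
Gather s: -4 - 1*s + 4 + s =0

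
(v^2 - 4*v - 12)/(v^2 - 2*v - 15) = (-v^2 + 4*v + 12)/(-v^2 + 2*v + 15)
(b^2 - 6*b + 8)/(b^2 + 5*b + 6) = (b^2 - 6*b + 8)/(b^2 + 5*b + 6)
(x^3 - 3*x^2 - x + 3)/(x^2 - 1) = x - 3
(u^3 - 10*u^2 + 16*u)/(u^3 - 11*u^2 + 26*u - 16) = u/(u - 1)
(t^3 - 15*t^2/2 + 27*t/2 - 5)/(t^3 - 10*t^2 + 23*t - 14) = (2*t^2 - 11*t + 5)/(2*(t^2 - 8*t + 7))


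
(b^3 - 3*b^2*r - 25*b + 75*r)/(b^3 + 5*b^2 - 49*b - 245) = (b^2 - 3*b*r - 5*b + 15*r)/(b^2 - 49)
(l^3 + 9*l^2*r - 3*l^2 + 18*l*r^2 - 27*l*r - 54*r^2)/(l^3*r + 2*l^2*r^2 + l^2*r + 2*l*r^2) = (l^3 + 9*l^2*r - 3*l^2 + 18*l*r^2 - 27*l*r - 54*r^2)/(l*r*(l^2 + 2*l*r + l + 2*r))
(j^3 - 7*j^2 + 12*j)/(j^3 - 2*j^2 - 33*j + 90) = j*(j - 4)/(j^2 + j - 30)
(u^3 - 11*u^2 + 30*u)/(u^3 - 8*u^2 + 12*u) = (u - 5)/(u - 2)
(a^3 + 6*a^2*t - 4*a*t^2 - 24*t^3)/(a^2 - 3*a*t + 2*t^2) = (-a^2 - 8*a*t - 12*t^2)/(-a + t)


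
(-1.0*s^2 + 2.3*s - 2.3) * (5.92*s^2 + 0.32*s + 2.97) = -5.92*s^4 + 13.296*s^3 - 15.85*s^2 + 6.095*s - 6.831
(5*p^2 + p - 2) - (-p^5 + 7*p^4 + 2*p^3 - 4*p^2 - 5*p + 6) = p^5 - 7*p^4 - 2*p^3 + 9*p^2 + 6*p - 8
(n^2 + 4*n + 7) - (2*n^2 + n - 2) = -n^2 + 3*n + 9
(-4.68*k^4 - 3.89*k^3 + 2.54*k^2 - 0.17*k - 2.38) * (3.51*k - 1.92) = -16.4268*k^5 - 4.6683*k^4 + 16.3842*k^3 - 5.4735*k^2 - 8.0274*k + 4.5696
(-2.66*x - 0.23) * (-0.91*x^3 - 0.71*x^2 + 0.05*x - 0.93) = 2.4206*x^4 + 2.0979*x^3 + 0.0303*x^2 + 2.4623*x + 0.2139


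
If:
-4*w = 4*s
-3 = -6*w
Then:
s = -1/2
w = 1/2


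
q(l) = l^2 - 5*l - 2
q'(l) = 2*l - 5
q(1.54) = -7.33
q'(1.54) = -1.92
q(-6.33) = 69.72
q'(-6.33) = -17.66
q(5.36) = -0.07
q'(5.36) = 5.72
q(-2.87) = 20.59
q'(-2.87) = -10.74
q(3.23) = -7.72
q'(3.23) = 1.46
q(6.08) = 4.57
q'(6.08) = 7.16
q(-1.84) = 10.59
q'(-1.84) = -8.68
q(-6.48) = 72.39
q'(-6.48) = -17.96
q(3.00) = -8.00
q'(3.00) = 1.00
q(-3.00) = 22.00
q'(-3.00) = -11.00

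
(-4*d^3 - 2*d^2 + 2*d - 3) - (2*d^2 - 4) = -4*d^3 - 4*d^2 + 2*d + 1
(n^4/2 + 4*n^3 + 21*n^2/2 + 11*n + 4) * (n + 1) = n^5/2 + 9*n^4/2 + 29*n^3/2 + 43*n^2/2 + 15*n + 4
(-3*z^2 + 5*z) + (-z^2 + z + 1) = -4*z^2 + 6*z + 1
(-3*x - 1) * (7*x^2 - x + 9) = -21*x^3 - 4*x^2 - 26*x - 9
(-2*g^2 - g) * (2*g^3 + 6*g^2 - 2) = -4*g^5 - 14*g^4 - 6*g^3 + 4*g^2 + 2*g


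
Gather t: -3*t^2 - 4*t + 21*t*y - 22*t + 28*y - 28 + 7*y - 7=-3*t^2 + t*(21*y - 26) + 35*y - 35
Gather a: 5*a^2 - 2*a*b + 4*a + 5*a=5*a^2 + a*(9 - 2*b)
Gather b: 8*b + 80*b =88*b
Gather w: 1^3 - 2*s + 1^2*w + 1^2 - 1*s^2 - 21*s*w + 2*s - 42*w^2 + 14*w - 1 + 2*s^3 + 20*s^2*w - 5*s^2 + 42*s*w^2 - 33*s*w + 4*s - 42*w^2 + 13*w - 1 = 2*s^3 - 6*s^2 + 4*s + w^2*(42*s - 84) + w*(20*s^2 - 54*s + 28)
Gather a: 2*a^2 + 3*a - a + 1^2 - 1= 2*a^2 + 2*a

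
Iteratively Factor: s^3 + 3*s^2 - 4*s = (s)*(s^2 + 3*s - 4) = s*(s - 1)*(s + 4)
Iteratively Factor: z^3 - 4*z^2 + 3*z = (z - 3)*(z^2 - z) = (z - 3)*(z - 1)*(z)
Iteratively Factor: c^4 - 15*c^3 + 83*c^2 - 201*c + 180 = (c - 3)*(c^3 - 12*c^2 + 47*c - 60) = (c - 5)*(c - 3)*(c^2 - 7*c + 12) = (c - 5)*(c - 3)^2*(c - 4)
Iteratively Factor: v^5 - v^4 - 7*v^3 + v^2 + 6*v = (v - 1)*(v^4 - 7*v^2 - 6*v) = (v - 1)*(v + 2)*(v^3 - 2*v^2 - 3*v) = (v - 1)*(v + 1)*(v + 2)*(v^2 - 3*v) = (v - 3)*(v - 1)*(v + 1)*(v + 2)*(v)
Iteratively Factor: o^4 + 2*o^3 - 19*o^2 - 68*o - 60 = (o + 2)*(o^3 - 19*o - 30) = (o + 2)^2*(o^2 - 2*o - 15) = (o + 2)^2*(o + 3)*(o - 5)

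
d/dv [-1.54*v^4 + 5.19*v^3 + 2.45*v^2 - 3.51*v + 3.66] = -6.16*v^3 + 15.57*v^2 + 4.9*v - 3.51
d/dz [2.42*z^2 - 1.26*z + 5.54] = 4.84*z - 1.26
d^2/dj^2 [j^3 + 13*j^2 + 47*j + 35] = 6*j + 26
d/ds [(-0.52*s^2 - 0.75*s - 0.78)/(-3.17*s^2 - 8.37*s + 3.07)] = (1.9749*s^2 - 8.138*s - 8.8311)/(10.0489*s^4 + 53.0658*s^3 + 50.5931*s^2 - 51.3918*s + 9.4249)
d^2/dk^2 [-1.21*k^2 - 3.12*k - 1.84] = -2.42000000000000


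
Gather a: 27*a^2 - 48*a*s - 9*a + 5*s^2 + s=27*a^2 + a*(-48*s - 9) + 5*s^2 + s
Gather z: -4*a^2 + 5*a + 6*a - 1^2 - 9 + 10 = -4*a^2 + 11*a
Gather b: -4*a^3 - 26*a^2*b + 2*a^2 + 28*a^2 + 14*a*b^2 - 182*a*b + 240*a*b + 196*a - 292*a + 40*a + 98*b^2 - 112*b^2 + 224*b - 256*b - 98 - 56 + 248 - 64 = -4*a^3 + 30*a^2 - 56*a + b^2*(14*a - 14) + b*(-26*a^2 + 58*a - 32) + 30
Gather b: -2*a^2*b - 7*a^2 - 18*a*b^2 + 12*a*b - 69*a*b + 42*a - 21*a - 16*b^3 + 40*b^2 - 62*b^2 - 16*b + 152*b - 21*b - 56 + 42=-7*a^2 + 21*a - 16*b^3 + b^2*(-18*a - 22) + b*(-2*a^2 - 57*a + 115) - 14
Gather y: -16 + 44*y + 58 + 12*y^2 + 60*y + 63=12*y^2 + 104*y + 105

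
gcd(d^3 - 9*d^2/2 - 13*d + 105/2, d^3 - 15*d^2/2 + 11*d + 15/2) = d^2 - 8*d + 15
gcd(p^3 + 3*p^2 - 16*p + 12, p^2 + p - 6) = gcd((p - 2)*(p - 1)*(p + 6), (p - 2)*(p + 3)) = p - 2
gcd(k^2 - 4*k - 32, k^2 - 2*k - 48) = k - 8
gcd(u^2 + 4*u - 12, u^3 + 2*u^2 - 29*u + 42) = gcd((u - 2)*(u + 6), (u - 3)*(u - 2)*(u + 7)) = u - 2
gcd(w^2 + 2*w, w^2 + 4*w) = w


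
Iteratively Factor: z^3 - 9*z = (z + 3)*(z^2 - 3*z) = z*(z + 3)*(z - 3)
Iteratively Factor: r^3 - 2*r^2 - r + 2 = (r - 2)*(r^2 - 1) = (r - 2)*(r - 1)*(r + 1)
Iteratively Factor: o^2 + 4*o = (o)*(o + 4)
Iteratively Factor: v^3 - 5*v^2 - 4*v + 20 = (v - 5)*(v^2 - 4) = (v - 5)*(v - 2)*(v + 2)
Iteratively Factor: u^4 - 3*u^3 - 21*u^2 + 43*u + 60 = (u - 5)*(u^3 + 2*u^2 - 11*u - 12) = (u - 5)*(u - 3)*(u^2 + 5*u + 4) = (u - 5)*(u - 3)*(u + 4)*(u + 1)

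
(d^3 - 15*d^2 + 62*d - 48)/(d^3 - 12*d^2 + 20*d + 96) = (d - 1)/(d + 2)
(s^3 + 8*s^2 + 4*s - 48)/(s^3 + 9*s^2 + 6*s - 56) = (s + 6)/(s + 7)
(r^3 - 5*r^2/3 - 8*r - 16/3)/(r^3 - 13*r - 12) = (r + 4/3)/(r + 3)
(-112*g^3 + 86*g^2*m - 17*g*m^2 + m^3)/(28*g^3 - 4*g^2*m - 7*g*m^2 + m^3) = (-8*g + m)/(2*g + m)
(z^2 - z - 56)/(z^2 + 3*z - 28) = (z - 8)/(z - 4)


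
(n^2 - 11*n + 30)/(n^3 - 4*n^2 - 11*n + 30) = (n - 6)/(n^2 + n - 6)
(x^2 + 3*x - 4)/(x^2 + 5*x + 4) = (x - 1)/(x + 1)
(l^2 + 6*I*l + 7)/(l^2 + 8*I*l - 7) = (l - I)/(l + I)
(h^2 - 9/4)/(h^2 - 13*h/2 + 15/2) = (h + 3/2)/(h - 5)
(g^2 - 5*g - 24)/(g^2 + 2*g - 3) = (g - 8)/(g - 1)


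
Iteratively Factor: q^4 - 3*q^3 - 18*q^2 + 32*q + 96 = (q + 3)*(q^3 - 6*q^2 + 32) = (q - 4)*(q + 3)*(q^2 - 2*q - 8) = (q - 4)^2*(q + 3)*(q + 2)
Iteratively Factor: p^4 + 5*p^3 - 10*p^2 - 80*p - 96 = (p + 4)*(p^3 + p^2 - 14*p - 24) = (p + 2)*(p + 4)*(p^2 - p - 12) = (p + 2)*(p + 3)*(p + 4)*(p - 4)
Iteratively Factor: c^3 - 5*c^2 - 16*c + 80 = (c - 5)*(c^2 - 16) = (c - 5)*(c - 4)*(c + 4)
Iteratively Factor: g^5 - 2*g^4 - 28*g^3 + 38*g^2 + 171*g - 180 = (g - 3)*(g^4 + g^3 - 25*g^2 - 37*g + 60) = (g - 3)*(g + 4)*(g^3 - 3*g^2 - 13*g + 15) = (g - 5)*(g - 3)*(g + 4)*(g^2 + 2*g - 3) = (g - 5)*(g - 3)*(g + 3)*(g + 4)*(g - 1)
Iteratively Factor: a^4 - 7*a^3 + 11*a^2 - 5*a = (a - 5)*(a^3 - 2*a^2 + a) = (a - 5)*(a - 1)*(a^2 - a) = (a - 5)*(a - 1)^2*(a)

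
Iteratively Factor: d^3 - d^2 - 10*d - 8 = (d - 4)*(d^2 + 3*d + 2) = (d - 4)*(d + 1)*(d + 2)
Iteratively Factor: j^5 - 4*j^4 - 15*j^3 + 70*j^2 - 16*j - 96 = (j - 3)*(j^4 - j^3 - 18*j^2 + 16*j + 32) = (j - 3)*(j - 2)*(j^3 + j^2 - 16*j - 16) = (j - 3)*(j - 2)*(j + 1)*(j^2 - 16) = (j - 4)*(j - 3)*(j - 2)*(j + 1)*(j + 4)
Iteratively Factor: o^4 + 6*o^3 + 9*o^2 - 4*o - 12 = (o + 2)*(o^3 + 4*o^2 + o - 6) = (o + 2)^2*(o^2 + 2*o - 3) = (o + 2)^2*(o + 3)*(o - 1)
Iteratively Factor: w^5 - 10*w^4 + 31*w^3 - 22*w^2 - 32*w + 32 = (w + 1)*(w^4 - 11*w^3 + 42*w^2 - 64*w + 32) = (w - 4)*(w + 1)*(w^3 - 7*w^2 + 14*w - 8) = (w - 4)*(w - 2)*(w + 1)*(w^2 - 5*w + 4) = (w - 4)*(w - 2)*(w - 1)*(w + 1)*(w - 4)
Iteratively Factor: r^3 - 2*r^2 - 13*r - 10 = (r - 5)*(r^2 + 3*r + 2) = (r - 5)*(r + 2)*(r + 1)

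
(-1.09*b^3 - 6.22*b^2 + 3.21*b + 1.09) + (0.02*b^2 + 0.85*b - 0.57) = -1.09*b^3 - 6.2*b^2 + 4.06*b + 0.52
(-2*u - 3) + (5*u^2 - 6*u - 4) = 5*u^2 - 8*u - 7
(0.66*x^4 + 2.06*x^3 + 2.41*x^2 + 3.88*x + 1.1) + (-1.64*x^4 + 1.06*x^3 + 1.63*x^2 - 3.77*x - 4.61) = -0.98*x^4 + 3.12*x^3 + 4.04*x^2 + 0.11*x - 3.51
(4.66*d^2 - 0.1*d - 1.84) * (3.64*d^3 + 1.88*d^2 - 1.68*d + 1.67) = 16.9624*d^5 + 8.3968*d^4 - 14.7144*d^3 + 4.491*d^2 + 2.9242*d - 3.0728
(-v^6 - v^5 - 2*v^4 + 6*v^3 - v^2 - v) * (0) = 0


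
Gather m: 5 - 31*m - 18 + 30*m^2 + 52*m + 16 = 30*m^2 + 21*m + 3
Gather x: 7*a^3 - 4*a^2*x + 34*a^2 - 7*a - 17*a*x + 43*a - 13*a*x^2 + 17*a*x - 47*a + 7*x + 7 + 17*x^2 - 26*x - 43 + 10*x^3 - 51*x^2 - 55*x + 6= 7*a^3 + 34*a^2 - 11*a + 10*x^3 + x^2*(-13*a - 34) + x*(-4*a^2 - 74) - 30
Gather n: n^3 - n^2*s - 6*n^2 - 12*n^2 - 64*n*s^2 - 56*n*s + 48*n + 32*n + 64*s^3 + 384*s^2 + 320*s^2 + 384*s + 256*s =n^3 + n^2*(-s - 18) + n*(-64*s^2 - 56*s + 80) + 64*s^3 + 704*s^2 + 640*s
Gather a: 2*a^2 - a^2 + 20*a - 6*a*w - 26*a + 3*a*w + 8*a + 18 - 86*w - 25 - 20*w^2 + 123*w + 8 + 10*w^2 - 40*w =a^2 + a*(2 - 3*w) - 10*w^2 - 3*w + 1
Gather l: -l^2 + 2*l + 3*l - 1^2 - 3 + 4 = -l^2 + 5*l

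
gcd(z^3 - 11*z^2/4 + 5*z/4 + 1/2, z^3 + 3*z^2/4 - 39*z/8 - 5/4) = z^2 - 7*z/4 - 1/2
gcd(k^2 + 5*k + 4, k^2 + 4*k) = k + 4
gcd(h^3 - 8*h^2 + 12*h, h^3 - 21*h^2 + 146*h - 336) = h - 6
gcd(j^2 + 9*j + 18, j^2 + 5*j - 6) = j + 6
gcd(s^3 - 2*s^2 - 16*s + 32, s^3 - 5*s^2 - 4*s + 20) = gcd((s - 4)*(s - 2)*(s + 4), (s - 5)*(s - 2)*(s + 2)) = s - 2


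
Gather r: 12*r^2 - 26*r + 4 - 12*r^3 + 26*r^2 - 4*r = -12*r^3 + 38*r^2 - 30*r + 4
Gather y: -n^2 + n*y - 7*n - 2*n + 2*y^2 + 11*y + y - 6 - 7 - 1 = -n^2 - 9*n + 2*y^2 + y*(n + 12) - 14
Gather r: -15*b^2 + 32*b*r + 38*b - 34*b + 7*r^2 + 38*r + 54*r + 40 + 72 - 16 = -15*b^2 + 4*b + 7*r^2 + r*(32*b + 92) + 96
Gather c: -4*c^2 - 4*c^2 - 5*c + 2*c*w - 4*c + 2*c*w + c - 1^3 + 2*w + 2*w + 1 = -8*c^2 + c*(4*w - 8) + 4*w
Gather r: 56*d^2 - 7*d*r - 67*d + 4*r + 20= 56*d^2 - 67*d + r*(4 - 7*d) + 20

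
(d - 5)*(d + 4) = d^2 - d - 20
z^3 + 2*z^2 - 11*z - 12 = (z - 3)*(z + 1)*(z + 4)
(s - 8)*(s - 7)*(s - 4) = s^3 - 19*s^2 + 116*s - 224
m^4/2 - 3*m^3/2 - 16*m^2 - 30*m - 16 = (m/2 + 1)*(m - 8)*(m + 1)*(m + 2)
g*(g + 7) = g^2 + 7*g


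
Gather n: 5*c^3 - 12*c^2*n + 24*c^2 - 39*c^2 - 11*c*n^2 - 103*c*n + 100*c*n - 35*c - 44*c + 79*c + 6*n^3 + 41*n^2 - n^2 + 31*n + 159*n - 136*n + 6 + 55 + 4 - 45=5*c^3 - 15*c^2 + 6*n^3 + n^2*(40 - 11*c) + n*(-12*c^2 - 3*c + 54) + 20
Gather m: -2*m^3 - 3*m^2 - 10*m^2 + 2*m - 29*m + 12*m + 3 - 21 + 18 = -2*m^3 - 13*m^2 - 15*m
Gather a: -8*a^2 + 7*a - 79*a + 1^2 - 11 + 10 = -8*a^2 - 72*a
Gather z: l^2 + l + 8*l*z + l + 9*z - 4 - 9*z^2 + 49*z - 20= l^2 + 2*l - 9*z^2 + z*(8*l + 58) - 24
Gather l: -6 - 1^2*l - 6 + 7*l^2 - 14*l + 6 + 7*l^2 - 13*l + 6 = 14*l^2 - 28*l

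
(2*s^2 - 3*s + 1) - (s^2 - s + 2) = s^2 - 2*s - 1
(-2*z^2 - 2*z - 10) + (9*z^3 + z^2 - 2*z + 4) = 9*z^3 - z^2 - 4*z - 6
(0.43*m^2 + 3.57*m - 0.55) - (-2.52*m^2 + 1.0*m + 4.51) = 2.95*m^2 + 2.57*m - 5.06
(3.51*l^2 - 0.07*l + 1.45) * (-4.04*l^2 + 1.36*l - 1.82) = -14.1804*l^4 + 5.0564*l^3 - 12.3414*l^2 + 2.0994*l - 2.639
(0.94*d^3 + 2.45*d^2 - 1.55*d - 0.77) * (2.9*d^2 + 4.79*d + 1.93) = 2.726*d^5 + 11.6076*d^4 + 9.0547*d^3 - 4.929*d^2 - 6.6798*d - 1.4861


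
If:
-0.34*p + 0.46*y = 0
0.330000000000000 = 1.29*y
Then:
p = 0.35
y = 0.26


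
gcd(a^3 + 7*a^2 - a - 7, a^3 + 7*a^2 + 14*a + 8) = a + 1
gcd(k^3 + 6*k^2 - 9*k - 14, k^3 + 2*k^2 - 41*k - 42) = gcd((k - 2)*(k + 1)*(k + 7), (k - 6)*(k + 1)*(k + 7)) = k^2 + 8*k + 7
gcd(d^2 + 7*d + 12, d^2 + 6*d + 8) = d + 4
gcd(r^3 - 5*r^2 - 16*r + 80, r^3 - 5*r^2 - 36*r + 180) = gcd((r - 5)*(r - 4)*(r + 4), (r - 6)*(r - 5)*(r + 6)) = r - 5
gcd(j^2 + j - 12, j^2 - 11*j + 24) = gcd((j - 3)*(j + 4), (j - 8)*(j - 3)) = j - 3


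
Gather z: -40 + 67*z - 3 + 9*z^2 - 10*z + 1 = 9*z^2 + 57*z - 42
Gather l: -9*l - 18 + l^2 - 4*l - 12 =l^2 - 13*l - 30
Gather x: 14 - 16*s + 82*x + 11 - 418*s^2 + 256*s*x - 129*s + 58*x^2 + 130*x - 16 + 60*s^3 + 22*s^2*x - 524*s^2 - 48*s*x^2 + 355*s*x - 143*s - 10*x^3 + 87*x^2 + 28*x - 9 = 60*s^3 - 942*s^2 - 288*s - 10*x^3 + x^2*(145 - 48*s) + x*(22*s^2 + 611*s + 240)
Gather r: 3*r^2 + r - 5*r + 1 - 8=3*r^2 - 4*r - 7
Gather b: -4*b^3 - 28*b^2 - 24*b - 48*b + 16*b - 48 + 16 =-4*b^3 - 28*b^2 - 56*b - 32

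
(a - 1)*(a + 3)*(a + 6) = a^3 + 8*a^2 + 9*a - 18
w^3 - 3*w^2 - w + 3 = (w - 3)*(w - 1)*(w + 1)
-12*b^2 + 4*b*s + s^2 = (-2*b + s)*(6*b + s)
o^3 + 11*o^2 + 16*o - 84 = (o - 2)*(o + 6)*(o + 7)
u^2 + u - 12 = (u - 3)*(u + 4)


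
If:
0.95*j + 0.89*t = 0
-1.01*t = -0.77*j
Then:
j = 0.00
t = 0.00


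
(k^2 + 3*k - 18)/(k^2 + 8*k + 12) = (k - 3)/(k + 2)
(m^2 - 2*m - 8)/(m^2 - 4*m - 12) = (m - 4)/(m - 6)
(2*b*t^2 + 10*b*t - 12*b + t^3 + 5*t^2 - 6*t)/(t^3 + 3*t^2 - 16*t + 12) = (2*b + t)/(t - 2)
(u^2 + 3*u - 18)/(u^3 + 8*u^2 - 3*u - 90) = 1/(u + 5)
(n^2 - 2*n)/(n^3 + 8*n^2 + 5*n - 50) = n/(n^2 + 10*n + 25)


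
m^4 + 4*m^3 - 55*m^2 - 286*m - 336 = (m - 8)*(m + 2)*(m + 3)*(m + 7)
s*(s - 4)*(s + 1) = s^3 - 3*s^2 - 4*s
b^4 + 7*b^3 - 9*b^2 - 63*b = b*(b - 3)*(b + 3)*(b + 7)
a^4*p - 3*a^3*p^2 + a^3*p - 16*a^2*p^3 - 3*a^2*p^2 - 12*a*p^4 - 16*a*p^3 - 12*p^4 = (a - 6*p)*(a + p)*(a + 2*p)*(a*p + p)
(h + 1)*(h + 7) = h^2 + 8*h + 7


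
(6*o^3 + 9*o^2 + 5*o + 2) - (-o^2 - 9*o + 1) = 6*o^3 + 10*o^2 + 14*o + 1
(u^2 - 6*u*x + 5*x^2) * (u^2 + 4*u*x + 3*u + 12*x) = u^4 - 2*u^3*x + 3*u^3 - 19*u^2*x^2 - 6*u^2*x + 20*u*x^3 - 57*u*x^2 + 60*x^3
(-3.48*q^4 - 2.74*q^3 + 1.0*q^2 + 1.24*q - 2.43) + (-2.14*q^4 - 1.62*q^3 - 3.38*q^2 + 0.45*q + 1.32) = -5.62*q^4 - 4.36*q^3 - 2.38*q^2 + 1.69*q - 1.11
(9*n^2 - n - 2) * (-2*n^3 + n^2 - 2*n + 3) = -18*n^5 + 11*n^4 - 15*n^3 + 27*n^2 + n - 6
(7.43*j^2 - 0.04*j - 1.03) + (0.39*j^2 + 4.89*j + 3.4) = 7.82*j^2 + 4.85*j + 2.37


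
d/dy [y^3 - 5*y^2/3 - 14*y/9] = 3*y^2 - 10*y/3 - 14/9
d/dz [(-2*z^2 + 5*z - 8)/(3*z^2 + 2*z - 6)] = (-19*z^2 + 72*z - 14)/(9*z^4 + 12*z^3 - 32*z^2 - 24*z + 36)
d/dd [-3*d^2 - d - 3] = -6*d - 1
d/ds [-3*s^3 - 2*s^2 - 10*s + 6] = -9*s^2 - 4*s - 10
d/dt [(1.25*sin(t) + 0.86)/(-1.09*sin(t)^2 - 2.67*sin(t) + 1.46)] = (1.3625*sin(t)^2 + 1.8748*sin(t) + 4.1212)*cos(t)/(1.1881*sin(t)^4 + 5.8206*sin(t)^3 + 3.9461*sin(t)^2 - 7.7964*sin(t) + 2.1316)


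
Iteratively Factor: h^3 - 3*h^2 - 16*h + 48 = (h + 4)*(h^2 - 7*h + 12) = (h - 4)*(h + 4)*(h - 3)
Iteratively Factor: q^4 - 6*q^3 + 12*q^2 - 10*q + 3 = (q - 1)*(q^3 - 5*q^2 + 7*q - 3) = (q - 3)*(q - 1)*(q^2 - 2*q + 1) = (q - 3)*(q - 1)^2*(q - 1)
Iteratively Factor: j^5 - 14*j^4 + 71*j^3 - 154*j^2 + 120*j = (j)*(j^4 - 14*j^3 + 71*j^2 - 154*j + 120) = j*(j - 5)*(j^3 - 9*j^2 + 26*j - 24) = j*(j - 5)*(j - 3)*(j^2 - 6*j + 8) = j*(j - 5)*(j - 3)*(j - 2)*(j - 4)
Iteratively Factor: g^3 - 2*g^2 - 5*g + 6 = (g - 3)*(g^2 + g - 2) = (g - 3)*(g - 1)*(g + 2)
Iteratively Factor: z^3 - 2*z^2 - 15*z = (z - 5)*(z^2 + 3*z) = z*(z - 5)*(z + 3)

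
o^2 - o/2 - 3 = (o - 2)*(o + 3/2)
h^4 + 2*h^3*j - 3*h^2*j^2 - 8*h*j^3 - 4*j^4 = (h - 2*j)*(h + j)^2*(h + 2*j)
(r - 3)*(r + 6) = r^2 + 3*r - 18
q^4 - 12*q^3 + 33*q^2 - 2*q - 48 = (q - 8)*(q - 3)*(q - 2)*(q + 1)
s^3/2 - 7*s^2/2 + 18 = (s/2 + 1)*(s - 6)*(s - 3)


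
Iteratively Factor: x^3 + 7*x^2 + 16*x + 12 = (x + 2)*(x^2 + 5*x + 6) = (x + 2)*(x + 3)*(x + 2)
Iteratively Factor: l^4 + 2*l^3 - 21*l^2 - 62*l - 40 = (l + 2)*(l^3 - 21*l - 20) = (l - 5)*(l + 2)*(l^2 + 5*l + 4) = (l - 5)*(l + 2)*(l + 4)*(l + 1)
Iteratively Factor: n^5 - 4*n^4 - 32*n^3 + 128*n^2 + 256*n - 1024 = (n - 4)*(n^4 - 32*n^2 + 256) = (n - 4)*(n + 4)*(n^3 - 4*n^2 - 16*n + 64) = (n - 4)^2*(n + 4)*(n^2 - 16) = (n - 4)^3*(n + 4)*(n + 4)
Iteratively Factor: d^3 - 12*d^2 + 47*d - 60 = (d - 4)*(d^2 - 8*d + 15) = (d - 4)*(d - 3)*(d - 5)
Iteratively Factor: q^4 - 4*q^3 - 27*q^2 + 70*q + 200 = (q + 2)*(q^3 - 6*q^2 - 15*q + 100) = (q - 5)*(q + 2)*(q^2 - q - 20) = (q - 5)*(q + 2)*(q + 4)*(q - 5)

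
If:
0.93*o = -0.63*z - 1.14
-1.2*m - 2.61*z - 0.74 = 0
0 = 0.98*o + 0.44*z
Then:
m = 11.05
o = 2.41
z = -5.37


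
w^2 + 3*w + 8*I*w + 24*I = (w + 3)*(w + 8*I)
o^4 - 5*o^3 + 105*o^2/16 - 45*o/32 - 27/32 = (o - 3)*(o - 3/2)*(o - 3/4)*(o + 1/4)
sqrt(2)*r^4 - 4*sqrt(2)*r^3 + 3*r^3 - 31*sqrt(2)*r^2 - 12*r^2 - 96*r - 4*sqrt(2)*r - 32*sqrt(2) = (r - 8)*(r + 4)*(r + sqrt(2))*(sqrt(2)*r + 1)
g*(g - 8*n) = g^2 - 8*g*n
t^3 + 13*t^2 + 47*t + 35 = (t + 1)*(t + 5)*(t + 7)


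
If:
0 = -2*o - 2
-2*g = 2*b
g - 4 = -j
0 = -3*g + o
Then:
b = 1/3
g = -1/3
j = 13/3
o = -1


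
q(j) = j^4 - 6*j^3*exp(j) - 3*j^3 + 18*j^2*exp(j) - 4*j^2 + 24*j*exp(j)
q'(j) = -6*j^3*exp(j) + 4*j^3 - 9*j^2 + 60*j*exp(j) - 8*j + 24*exp(j)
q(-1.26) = 5.10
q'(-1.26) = -23.44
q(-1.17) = 3.12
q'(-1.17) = -20.72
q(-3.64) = 278.80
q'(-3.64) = -280.55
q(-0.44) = -4.71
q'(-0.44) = 0.22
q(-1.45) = 10.16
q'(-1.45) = -30.00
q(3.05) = 1450.92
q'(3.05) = 781.66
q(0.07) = 1.87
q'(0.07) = 29.64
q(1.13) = 120.50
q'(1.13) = 242.62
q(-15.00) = 59850.01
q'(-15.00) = -15404.99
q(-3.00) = 138.55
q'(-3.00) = -164.70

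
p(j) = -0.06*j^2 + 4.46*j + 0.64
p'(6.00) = 3.74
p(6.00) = 25.24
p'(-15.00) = 6.26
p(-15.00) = -79.76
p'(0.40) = 4.41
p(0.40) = 2.41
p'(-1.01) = 4.58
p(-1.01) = -3.93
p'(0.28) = 4.43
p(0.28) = 1.88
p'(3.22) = 4.07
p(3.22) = 14.38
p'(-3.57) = 4.89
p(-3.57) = -16.05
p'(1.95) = 4.23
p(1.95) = 9.11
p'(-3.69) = 4.90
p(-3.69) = -16.63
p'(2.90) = 4.11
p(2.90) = 13.07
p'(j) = 4.46 - 0.12*j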